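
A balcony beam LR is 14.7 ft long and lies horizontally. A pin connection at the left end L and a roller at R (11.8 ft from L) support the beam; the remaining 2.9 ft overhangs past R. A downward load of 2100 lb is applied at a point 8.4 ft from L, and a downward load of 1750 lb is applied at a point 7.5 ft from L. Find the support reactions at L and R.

L_x = 0, L_y = 1243 lb, R_y = 2607 lb

Moments about L: R_y·11.8 − 2100·8.4 − 1750·7.5 = 0 → R_y = 30765/11.8 = 2607.2 ≈ 2607 lb.
ΣF_y = 0: L_y + 2607.2 − 2100 − 1750 = 0 → L_y = 1243 lb.
ΣF_x = 0: no horizontal applied forces, so L_x = 0.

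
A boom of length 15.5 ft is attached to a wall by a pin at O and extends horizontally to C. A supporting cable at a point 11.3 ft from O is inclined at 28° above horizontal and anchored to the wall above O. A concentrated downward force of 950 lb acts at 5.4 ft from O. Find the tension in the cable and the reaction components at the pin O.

ΣM about O: T·sin28°·11.3 − 950·5.4 = 0 → T = 5130/(11.3·0.469472) = 967.006 ≈ 967.0 lb.
ΣF_x = 0: O_x − T·cos28° = 0 → O_x = 967.006 × 0.882948 = 853.8 lb.
ΣF_y = 0: O_y + T·sin28° − 950 = 0 → O_y = 950 − 967.006 × 0.469472 = 496.0 lb.

T = 967.0 lb, O_x = 853.8 lb, O_y = 496.0 lb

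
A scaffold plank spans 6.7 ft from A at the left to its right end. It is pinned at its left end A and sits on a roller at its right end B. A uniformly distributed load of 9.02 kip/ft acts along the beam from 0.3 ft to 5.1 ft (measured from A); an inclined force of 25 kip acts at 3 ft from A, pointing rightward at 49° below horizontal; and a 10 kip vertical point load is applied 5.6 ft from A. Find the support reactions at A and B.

Resultant of the distributed load: 9.02 × 4.8 = 43.296 kip at 2.7 ft from A.
Taking moments about A: B_y·6.7 − (9.02·4.8)·2.7 − 25·sin49°·3 − 10·5.6 = 0 → B_y = 229.502/6.7 = 34.254 ≈ 34.25 kip.
ΣF_y = 0: A_y + 34.254 − 9.02·4.8 − 25·sin49° − 10 = 0 → A_y = 37.91 kip.
ΣF_x = 0: A_x + 25·cos49° = 0 → A_x = -16.40 kip.

A_x = -16.40 kip, A_y = 37.91 kip, B_y = 34.25 kip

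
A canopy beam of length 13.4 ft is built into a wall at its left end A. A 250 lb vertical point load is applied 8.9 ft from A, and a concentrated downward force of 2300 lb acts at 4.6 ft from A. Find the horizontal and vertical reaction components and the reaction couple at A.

ΣF_x = 0: A_x = 0.
ΣF_y = 0: A_y − 250 − 2300 = 0 → A_y = 2550 lb.
ΣM about A: M_A − 250·8.9 − 2300·4.6 = 0 → M_A = 12800 lb·ft.

A_x = 0, A_y = 2550 lb, M_A = 12800 lb·ft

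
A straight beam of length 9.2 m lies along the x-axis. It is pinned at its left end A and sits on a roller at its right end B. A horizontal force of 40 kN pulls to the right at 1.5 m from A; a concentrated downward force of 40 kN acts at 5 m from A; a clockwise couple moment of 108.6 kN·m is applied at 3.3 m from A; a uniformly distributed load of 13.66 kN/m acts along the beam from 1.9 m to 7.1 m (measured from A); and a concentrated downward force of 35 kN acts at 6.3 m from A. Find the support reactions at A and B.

A_x = -40.00 kN, A_y = 53.78 kN, B_y = 92.25 kN

Resultant of the distributed load: 13.66 × 5.2 = 71.032 kN at 4.5 m from A.
Moments about A: B_y·9.2 − 40·5 − 108.6 − (13.66·5.2)·4.5 − 35·6.3 = 0 → B_y = 848.744/9.2 = 92.2548 ≈ 92.25 kN.
ΣF_y = 0: A_y + 92.2548 − 40 − 13.66·5.2 − 35 = 0 → A_y = 53.78 kN.
ΣF_x = 0: A_x + 40 = 0 → A_x = -40.00 kN.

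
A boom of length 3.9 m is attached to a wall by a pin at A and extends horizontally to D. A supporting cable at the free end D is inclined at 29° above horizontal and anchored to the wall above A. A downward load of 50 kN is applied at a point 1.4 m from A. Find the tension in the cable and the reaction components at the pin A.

ΣM about A: T·sin29°·3.9 − 50·1.4 = 0 → T = 70/(3.9·0.48481) = 37.0222 ≈ 37.02 kN.
ΣF_x = 0: A_x − T·cos29° = 0 → A_x = 37.0222 × 0.87462 = 32.38 kN.
ΣF_y = 0: A_y + T·sin29° − 50 = 0 → A_y = 50 − 37.0222 × 0.48481 = 32.05 kN.

T = 37.02 kN, A_x = 32.38 kN, A_y = 32.05 kN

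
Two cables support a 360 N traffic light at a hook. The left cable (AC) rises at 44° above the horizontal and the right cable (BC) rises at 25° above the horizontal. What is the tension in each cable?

T_AC = 349.5 N, T_BC = 277.4 N

ΣF_x = 0: −T_AC·cos44° + T_BC·cos25° = 0 → T_BC = 0.793704·T_AC.
ΣF_y = 0: T_AC·sin44° + T_BC·sin25° = 360.
Substitute: T_AC·(0.694658 + 0.793704·0.422618) = 360 → T_AC = 349.483 ≈ 349.5 N.
Then T_BC = 0.793704 × 349.483 = 277.4 N.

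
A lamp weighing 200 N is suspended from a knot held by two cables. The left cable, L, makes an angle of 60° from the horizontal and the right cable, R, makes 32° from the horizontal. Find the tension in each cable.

T_L = 169.7 N, T_R = 100.1 N

ΣF_x = 0: −T_L·cos60° + T_R·cos32° = 0 → T_R = 0.589589·T_L.
ΣF_y = 0: T_L·sin60° + T_R·sin32° = 200.
Substitute: T_L·(0.866025 + 0.589589·0.529919) = 200 → T_L = 169.713 ≈ 169.7 N.
Then T_R = 0.589589 × 169.713 = 100.1 N.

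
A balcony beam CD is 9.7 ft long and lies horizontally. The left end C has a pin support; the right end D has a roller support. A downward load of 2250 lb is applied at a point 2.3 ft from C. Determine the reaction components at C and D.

Taking moments about C: D_y·9.7 − 2250·2.3 = 0 → D_y = 5175/9.7 = 533.505 ≈ 533.5 lb.
ΣF_y = 0: C_y + 533.505 − 2250 = 0 → C_y = 1716 lb.
ΣF_x = 0: no horizontal applied forces, so C_x = 0.

C_x = 0, C_y = 1716 lb, D_y = 533.5 lb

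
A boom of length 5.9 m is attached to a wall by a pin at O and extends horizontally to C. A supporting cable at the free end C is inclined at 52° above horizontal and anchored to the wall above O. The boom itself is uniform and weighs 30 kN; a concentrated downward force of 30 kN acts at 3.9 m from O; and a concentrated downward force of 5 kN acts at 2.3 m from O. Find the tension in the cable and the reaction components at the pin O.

ΣM about O: T·sin52°·5.9 − 30·2.95 − 30·3.9 − 5·2.3 = 0 → T = 217/(5.9·0.788011) = 46.674 ≈ 46.67 kN.
ΣF_x = 0: O_x − T·cos52° = 0 → O_x = 46.674 × 0.615661 = 28.74 kN.
ΣF_y = 0: O_y + T·sin52° − 30 − 30 − 5 = 0 → O_y = 65 − 46.674 × 0.788011 = 28.22 kN.

T = 46.67 kN, O_x = 28.74 kN, O_y = 28.22 kN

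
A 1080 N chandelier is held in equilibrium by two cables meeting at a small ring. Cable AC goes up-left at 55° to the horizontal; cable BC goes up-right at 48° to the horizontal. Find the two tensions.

T_AC = 741.7 N, T_BC = 635.8 N

ΣF_x = 0: −T_AC·cos55° + T_BC·cos48° = 0 → T_BC = 0.857197·T_AC.
ΣF_y = 0: T_AC·sin55° + T_BC·sin48° = 1080.
Substitute: T_AC·(0.819152 + 0.857197·0.743145) = 1080 → T_AC = 741.67 ≈ 741.7 N.
Then T_BC = 0.857197 × 741.67 = 635.8 N.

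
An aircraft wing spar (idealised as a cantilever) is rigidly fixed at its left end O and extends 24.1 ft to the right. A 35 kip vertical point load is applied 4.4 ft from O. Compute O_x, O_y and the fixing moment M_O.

ΣF_x = 0: O_x = 0.
ΣF_y = 0: O_y − 35 = 0 → O_y = 35.00 kip.
ΣM about O: M_O − 35·4.4 = 0 → M_O = 154.0 kip·ft.

O_x = 0, O_y = 35.00 kip, M_O = 154.0 kip·ft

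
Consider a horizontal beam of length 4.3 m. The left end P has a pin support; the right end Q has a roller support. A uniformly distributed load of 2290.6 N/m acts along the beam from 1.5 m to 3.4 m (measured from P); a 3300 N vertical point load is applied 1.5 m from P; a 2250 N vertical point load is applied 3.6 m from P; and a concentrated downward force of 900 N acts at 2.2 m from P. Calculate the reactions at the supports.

Resultant of the distributed load: 2290.6 × 1.9 = 4352.14 N at 2.45 m from P.
Taking moments about P: Q_y·4.3 − (2290.6·1.9)·2.45 − 3300·1.5 − 2250·3.6 − 900·2.2 = 0 → Q_y = 25692.743/4.3 = 5975.06 ≈ 5975 N.
ΣF_y = 0: P_y + 5975.06 − 2290.6·1.9 − 3300 − 2250 − 900 = 0 → P_y = 4827 N.
ΣF_x = 0: no horizontal applied forces, so P_x = 0.

P_x = 0, P_y = 4827 N, Q_y = 5975 N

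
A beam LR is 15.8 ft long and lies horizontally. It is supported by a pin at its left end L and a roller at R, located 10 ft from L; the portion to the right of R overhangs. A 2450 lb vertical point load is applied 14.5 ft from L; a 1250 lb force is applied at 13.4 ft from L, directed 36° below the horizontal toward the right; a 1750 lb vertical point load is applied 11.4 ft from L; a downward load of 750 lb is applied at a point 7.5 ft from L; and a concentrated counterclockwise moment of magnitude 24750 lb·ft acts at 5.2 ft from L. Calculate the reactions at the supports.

ΣM about L: R_y·10 − 2450·14.5 − 1250·sin36°·13.4 − 1750·11.4 − 750·7.5 + 24750 = 0 → R_y = 46195.4/10 = 4619.54 ≈ 4620 lb.
ΣF_y = 0: L_y + 4619.54 − 2450 − 1250·sin36° − 1750 − 750 = 0 → L_y = 1065 lb.
ΣF_x = 0: L_x + 1250·cos36° = 0 → L_x = -1011 lb.

L_x = -1011 lb, L_y = 1065 lb, R_y = 4620 lb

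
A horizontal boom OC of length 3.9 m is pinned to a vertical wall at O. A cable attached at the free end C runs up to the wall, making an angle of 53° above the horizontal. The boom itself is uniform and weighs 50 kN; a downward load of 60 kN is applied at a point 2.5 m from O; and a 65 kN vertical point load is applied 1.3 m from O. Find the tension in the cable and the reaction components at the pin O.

ΣM about O: T·sin53°·3.9 − 50·1.95 − 60·2.5 − 65·1.3 = 0 → T = 332/(3.9·0.798636) = 106.592 ≈ 106.6 kN.
ΣF_x = 0: O_x − T·cos53° = 0 → O_x = 106.592 × 0.601815 = 64.15 kN.
ΣF_y = 0: O_y + T·sin53° − 50 − 60 − 65 = 0 → O_y = 175 − 106.592 × 0.798636 = 89.87 kN.

T = 106.6 kN, O_x = 64.15 kN, O_y = 89.87 kN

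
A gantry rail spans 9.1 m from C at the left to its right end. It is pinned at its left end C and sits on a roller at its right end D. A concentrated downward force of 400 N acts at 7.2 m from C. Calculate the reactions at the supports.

C_x = 0, C_y = 83.52 N, D_y = 316.5 N

Taking moments about C: D_y·9.1 − 400·7.2 = 0 → D_y = 2880/9.1 = 316.484 ≈ 316.5 N.
ΣF_y = 0: C_y + 316.484 − 400 = 0 → C_y = 83.52 N.
ΣF_x = 0: no horizontal applied forces, so C_x = 0.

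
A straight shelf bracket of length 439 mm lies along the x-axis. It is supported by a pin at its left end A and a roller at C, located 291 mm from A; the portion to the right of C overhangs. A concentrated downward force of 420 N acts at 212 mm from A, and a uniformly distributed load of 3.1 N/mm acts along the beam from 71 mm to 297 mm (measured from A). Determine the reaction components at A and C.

A_x = 0, A_y = 371.6 N, C_y = 749.0 N

Resultant of the distributed load: 3.1 × 226 = 700.6 N at 184 mm from A.
Moments about A: C_y·291 − 420·212 − (3.1·226)·184 = 0 → C_y = 217950.4/291 = 748.97 ≈ 749.0 N.
ΣF_y = 0: A_y + 748.97 − 420 − 3.1·226 = 0 → A_y = 371.6 N.
ΣF_x = 0: no horizontal applied forces, so A_x = 0.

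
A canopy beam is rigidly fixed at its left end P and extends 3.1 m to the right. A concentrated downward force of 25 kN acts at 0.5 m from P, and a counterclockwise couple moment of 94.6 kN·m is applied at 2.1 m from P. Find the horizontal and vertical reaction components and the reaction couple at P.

P_x = 0, P_y = 25.00 kN, M_P = -82.10 kN·m

ΣF_x = 0: P_x = 0.
ΣF_y = 0: P_y − 25 = 0 → P_y = 25.00 kN.
ΣM about P: M_P − 25·0.5 + 94.6 = 0 → M_P = -82.10 kN·m.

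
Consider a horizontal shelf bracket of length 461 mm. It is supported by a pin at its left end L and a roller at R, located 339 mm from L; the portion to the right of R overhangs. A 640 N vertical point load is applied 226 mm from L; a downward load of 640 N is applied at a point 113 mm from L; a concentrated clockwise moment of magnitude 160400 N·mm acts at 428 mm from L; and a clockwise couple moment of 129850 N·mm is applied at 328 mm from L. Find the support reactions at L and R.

Taking moments about L: R_y·339 − 640·226 − 640·113 − 160400 − 129850 = 0 → R_y = 507210/339 = 1496.19 ≈ 1496 N.
ΣF_y = 0: L_y + 1496.19 − 640 − 640 = 0 → L_y = -216.2 N.
ΣF_x = 0: no horizontal applied forces, so L_x = 0.

L_x = 0, L_y = -216.2 N, R_y = 1496 N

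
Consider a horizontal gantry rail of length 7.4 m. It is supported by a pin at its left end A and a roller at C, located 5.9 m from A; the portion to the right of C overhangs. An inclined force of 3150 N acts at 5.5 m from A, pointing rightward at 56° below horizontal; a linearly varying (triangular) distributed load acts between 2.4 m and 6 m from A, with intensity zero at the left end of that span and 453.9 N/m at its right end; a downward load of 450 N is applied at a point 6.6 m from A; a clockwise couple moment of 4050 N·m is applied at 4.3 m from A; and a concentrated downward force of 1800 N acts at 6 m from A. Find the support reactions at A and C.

A_x = -1761 N, A_y = -441.0 N, C_y = 6119 N

Resultant of the triangular load: ½ × 453.9 × 3.6 = 817.02 N, acting at 4.8 m from A (one-third of the span from the peak).
ΣM about A: C_y·5.9 − 3150·sin56°·5.5 − (½·453.9·3.6)·4.8 − 450·6.6 − 4050 − 1800·6 = 0 → C_y = 36104.8/5.9 = 6119.46 ≈ 6119 N.
ΣF_y = 0: A_y + 6119.46 − 3150·sin56° − ½·453.9·3.6 − 450 − 1800 = 0 → A_y = -441.0 N.
ΣF_x = 0: A_x + 3150·cos56° = 0 → A_x = -1761 N.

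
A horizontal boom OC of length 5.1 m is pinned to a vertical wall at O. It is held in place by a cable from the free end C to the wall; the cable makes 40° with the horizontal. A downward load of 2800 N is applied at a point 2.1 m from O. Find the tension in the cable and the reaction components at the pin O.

ΣM about O: T·sin40°·5.1 − 2800·2.1 = 0 → T = 5880/(5.1·0.642788) = 1793.66 ≈ 1794 N.
ΣF_x = 0: O_x − T·cos40° = 0 → O_x = 1793.66 × 0.766044 = 1374 N.
ΣF_y = 0: O_y + T·sin40° − 2800 = 0 → O_y = 2800 − 1793.66 × 0.642788 = 1647 N.

T = 1794 N, O_x = 1374 N, O_y = 1647 N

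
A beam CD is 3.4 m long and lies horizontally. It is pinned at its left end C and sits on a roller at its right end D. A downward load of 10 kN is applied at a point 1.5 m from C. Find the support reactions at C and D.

Taking moments about C: D_y·3.4 − 10·1.5 = 0 → D_y = 15/3.4 = 4.41176 ≈ 4.412 kN.
ΣF_y = 0: C_y + 4.41176 − 10 = 0 → C_y = 5.588 kN.
ΣF_x = 0: no horizontal applied forces, so C_x = 0.

C_x = 0, C_y = 5.588 kN, D_y = 4.412 kN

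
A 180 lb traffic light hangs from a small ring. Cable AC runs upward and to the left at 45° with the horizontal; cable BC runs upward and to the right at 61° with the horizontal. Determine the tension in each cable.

ΣF_x = 0: −T_AC·cos45° + T_BC·cos61° = 0 → T_BC = 1.45852·T_AC.
ΣF_y = 0: T_AC·sin45° + T_BC·sin61° = 180.
Substitute: T_AC·(0.707107 + 1.45852·0.87462) = 180 → T_AC = 90.7826 ≈ 90.78 lb.
Then T_BC = 1.45852 × 90.7826 = 132.4 lb.

T_AC = 90.78 lb, T_BC = 132.4 lb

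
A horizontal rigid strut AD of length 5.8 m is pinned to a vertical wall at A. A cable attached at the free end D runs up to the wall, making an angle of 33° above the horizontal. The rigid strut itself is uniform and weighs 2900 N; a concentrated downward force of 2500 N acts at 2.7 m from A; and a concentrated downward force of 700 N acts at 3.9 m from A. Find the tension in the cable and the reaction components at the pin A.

T = 5663 N, A_x = 4750 N, A_y = 3016 N

ΣM about A: T·sin33°·5.8 − 2900·2.9 − 2500·2.7 − 700·3.9 = 0 → T = 17890/(5.8·0.544639) = 5663.35 ≈ 5663 N.
ΣF_x = 0: A_x − T·cos33° = 0 → A_x = 5663.35 × 0.838671 = 4750 N.
ΣF_y = 0: A_y + T·sin33° − 2900 − 2500 − 700 = 0 → A_y = 6100 − 5663.35 × 0.544639 = 3016 N.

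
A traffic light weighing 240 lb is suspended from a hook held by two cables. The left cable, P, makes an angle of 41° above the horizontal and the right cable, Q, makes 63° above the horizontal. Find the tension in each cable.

T_P = 112.3 lb, T_Q = 186.7 lb

ΣF_x = 0: −T_P·cos41° + T_Q·cos63° = 0 → T_Q = 1.66239·T_P.
ΣF_y = 0: T_P·sin41° + T_Q·sin63° = 240.
Substitute: T_P·(0.656059 + 1.66239·0.891007) = 240 → T_P = 112.293 ≈ 112.3 lb.
Then T_Q = 1.66239 × 112.293 = 186.7 lb.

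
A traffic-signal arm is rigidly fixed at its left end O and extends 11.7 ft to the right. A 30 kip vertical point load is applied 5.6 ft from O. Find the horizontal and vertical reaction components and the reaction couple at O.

O_x = 0, O_y = 30.00 kip, M_O = 168.0 kip·ft

ΣF_x = 0: O_x = 0.
ΣF_y = 0: O_y − 30 = 0 → O_y = 30.00 kip.
ΣM about O: M_O − 30·5.6 = 0 → M_O = 168.0 kip·ft.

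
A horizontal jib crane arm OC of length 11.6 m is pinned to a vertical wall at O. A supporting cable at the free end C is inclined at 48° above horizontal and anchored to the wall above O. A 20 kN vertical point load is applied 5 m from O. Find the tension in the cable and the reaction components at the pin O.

ΣM about O: T·sin48°·11.6 − 20·5 = 0 → T = 100/(11.6·0.743145) = 11.6003 ≈ 11.60 kN.
ΣF_x = 0: O_x − T·cos48° = 0 → O_x = 11.6003 × 0.669131 = 7.762 kN.
ΣF_y = 0: O_y + T·sin48° − 20 = 0 → O_y = 20 − 11.6003 × 0.743145 = 11.38 kN.

T = 11.60 kN, O_x = 7.762 kN, O_y = 11.38 kN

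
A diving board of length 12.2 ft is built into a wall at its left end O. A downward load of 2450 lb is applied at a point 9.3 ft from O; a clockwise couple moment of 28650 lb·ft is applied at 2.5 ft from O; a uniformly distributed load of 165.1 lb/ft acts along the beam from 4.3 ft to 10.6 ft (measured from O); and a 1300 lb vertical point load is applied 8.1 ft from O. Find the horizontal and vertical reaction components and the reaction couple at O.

O_x = 0, O_y = 4790 lb, M_O = 69710 lb·ft

Resultant of the distributed load: 165.1 × 6.3 = 1040.13 lb at 7.45 ft from O.
ΣF_x = 0: O_x = 0.
ΣF_y = 0: O_y − 2450 − 165.1·6.3 − 1300 = 0 → O_y = 4790 lb.
ΣM about O: M_O − 2450·9.3 − 28650 − (165.1·6.3)·7.45 − 1300·8.1 = 0 → M_O = 69710 lb·ft.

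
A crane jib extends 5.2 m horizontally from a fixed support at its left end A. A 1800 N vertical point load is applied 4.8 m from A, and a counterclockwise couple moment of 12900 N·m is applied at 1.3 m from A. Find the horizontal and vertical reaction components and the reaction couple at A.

A_x = 0, A_y = 1800 N, M_A = -4260 N·m

ΣF_x = 0: A_x = 0.
ΣF_y = 0: A_y − 1800 = 0 → A_y = 1800 N.
ΣM about A: M_A − 1800·4.8 + 12900 = 0 → M_A = -4260 N·m.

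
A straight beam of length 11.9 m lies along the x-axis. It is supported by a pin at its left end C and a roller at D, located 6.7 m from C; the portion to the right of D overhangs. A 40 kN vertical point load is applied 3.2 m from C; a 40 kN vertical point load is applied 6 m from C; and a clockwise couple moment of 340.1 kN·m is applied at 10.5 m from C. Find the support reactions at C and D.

Moments about C: D_y·6.7 − 40·3.2 − 40·6 − 340.1 = 0 → D_y = 708.1/6.7 = 105.687 ≈ 105.7 kN.
ΣF_y = 0: C_y + 105.687 − 40 − 40 = 0 → C_y = -25.69 kN.
ΣF_x = 0: no horizontal applied forces, so C_x = 0.

C_x = 0, C_y = -25.69 kN, D_y = 105.7 kN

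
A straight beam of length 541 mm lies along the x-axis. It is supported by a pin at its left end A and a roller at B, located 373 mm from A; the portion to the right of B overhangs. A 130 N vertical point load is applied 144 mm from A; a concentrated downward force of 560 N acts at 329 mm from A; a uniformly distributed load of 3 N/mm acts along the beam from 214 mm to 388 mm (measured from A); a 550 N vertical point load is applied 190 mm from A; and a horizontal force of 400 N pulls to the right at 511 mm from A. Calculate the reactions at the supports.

Resultant of the distributed load: 3 × 174 = 522 N at 301 mm from A.
ΣM about A: B_y·373 − 130·144 − 560·329 − (3·174)·301 − 550·190 = 0 → B_y = 464582/373 = 1245.53 ≈ 1246 N.
ΣF_y = 0: A_y + 1245.53 − 130 − 560 − 3·174 − 550 = 0 → A_y = 516.5 N.
ΣF_x = 0: A_x + 400 = 0 → A_x = -400.0 N.

A_x = -400.0 N, A_y = 516.5 N, B_y = 1246 N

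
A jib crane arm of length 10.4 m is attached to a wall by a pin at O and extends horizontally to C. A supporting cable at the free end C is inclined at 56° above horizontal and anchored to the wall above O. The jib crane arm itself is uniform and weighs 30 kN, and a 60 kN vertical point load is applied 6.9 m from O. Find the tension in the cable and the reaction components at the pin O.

T = 66.11 kN, O_x = 36.97 kN, O_y = 35.19 kN

ΣM about O: T·sin56°·10.4 − 30·5.2 − 60·6.9 = 0 → T = 570/(10.4·0.829038) = 66.11 kN.
ΣF_x = 0: O_x − T·cos56° = 0 → O_x = 66.11 × 0.559193 = 36.97 kN.
ΣF_y = 0: O_y + T·sin56° − 30 − 60 = 0 → O_y = 90 − 66.11 × 0.829038 = 35.19 kN.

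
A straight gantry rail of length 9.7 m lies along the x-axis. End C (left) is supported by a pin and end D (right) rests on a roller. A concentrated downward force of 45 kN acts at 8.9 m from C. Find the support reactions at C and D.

C_x = 0, C_y = 3.711 kN, D_y = 41.29 kN

Moments about C: D_y·9.7 − 45·8.9 = 0 → D_y = 400.5/9.7 = 41.2887 ≈ 41.29 kN.
ΣF_y = 0: C_y + 41.2887 − 45 = 0 → C_y = 3.711 kN.
ΣF_x = 0: no horizontal applied forces, so C_x = 0.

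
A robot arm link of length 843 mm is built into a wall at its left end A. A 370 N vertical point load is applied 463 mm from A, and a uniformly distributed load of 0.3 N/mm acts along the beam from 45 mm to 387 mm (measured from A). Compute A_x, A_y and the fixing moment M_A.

A_x = 0, A_y = 472.6 N, M_A = 193500 N·mm

Resultant of the distributed load: 0.3 × 342 = 102.6 N at 216 mm from A.
ΣF_x = 0: A_x = 0.
ΣF_y = 0: A_y − 370 − 0.3·342 = 0 → A_y = 472.6 N.
ΣM about A: M_A − 370·463 − (0.3·342)·216 = 0 → M_A = 193500 N·mm.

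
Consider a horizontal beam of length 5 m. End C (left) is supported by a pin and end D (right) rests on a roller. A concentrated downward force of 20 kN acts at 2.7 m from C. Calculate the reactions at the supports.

C_x = 0, C_y = 9.200 kN, D_y = 10.80 kN

Moments about C: D_y·5 − 20·2.7 = 0 → D_y = 54/5 = 10.80 kN.
ΣF_y = 0: C_y + 10.8 − 20 = 0 → C_y = 9.200 kN.
ΣF_x = 0: no horizontal applied forces, so C_x = 0.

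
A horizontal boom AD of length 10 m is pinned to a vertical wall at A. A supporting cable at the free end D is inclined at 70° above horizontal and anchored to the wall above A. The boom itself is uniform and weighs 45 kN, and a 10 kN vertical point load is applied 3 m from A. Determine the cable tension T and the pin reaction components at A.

ΣM about A: T·sin70°·10 − 45·5 − 10·3 = 0 → T = 255/(10·0.939693) = 27.1365 ≈ 27.14 kN.
ΣF_x = 0: A_x − T·cos70° = 0 → A_x = 27.1365 × 0.34202 = 9.281 kN.
ΣF_y = 0: A_y + T·sin70° − 45 − 10 = 0 → A_y = 55 − 27.1365 × 0.939693 = 29.50 kN.

T = 27.14 kN, A_x = 9.281 kN, A_y = 29.50 kN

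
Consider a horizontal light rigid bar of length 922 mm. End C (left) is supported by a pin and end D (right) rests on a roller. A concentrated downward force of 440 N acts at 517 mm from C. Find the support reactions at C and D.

Taking moments about C: D_y·922 − 440·517 = 0 → D_y = 227480/922 = 246.725 ≈ 246.7 N.
ΣF_y = 0: C_y + 246.725 − 440 = 0 → C_y = 193.3 N.
ΣF_x = 0: no horizontal applied forces, so C_x = 0.

C_x = 0, C_y = 193.3 N, D_y = 246.7 N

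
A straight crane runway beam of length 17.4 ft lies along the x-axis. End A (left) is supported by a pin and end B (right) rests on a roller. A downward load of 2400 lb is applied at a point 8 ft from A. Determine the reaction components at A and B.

Moments about A: B_y·17.4 − 2400·8 = 0 → B_y = 19200/17.4 = 1103.45 ≈ 1103 lb.
ΣF_y = 0: A_y + 1103.45 − 2400 = 0 → A_y = 1297 lb.
ΣF_x = 0: no horizontal applied forces, so A_x = 0.

A_x = 0, A_y = 1297 lb, B_y = 1103 lb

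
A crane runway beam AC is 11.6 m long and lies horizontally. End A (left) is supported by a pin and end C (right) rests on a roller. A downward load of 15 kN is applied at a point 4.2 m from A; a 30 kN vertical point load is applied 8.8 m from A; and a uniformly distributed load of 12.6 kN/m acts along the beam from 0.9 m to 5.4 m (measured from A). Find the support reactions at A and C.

Resultant of the distributed load: 12.6 × 4.5 = 56.7 kN at 3.15 m from A.
Taking moments about A: C_y·11.6 − 15·4.2 − 30·8.8 − (12.6·4.5)·3.15 = 0 → C_y = 505.605/11.6 = 43.5866 ≈ 43.59 kN.
ΣF_y = 0: A_y + 43.5866 − 15 − 30 − 12.6·4.5 = 0 → A_y = 58.11 kN.
ΣF_x = 0: no horizontal applied forces, so A_x = 0.

A_x = 0, A_y = 58.11 kN, C_y = 43.59 kN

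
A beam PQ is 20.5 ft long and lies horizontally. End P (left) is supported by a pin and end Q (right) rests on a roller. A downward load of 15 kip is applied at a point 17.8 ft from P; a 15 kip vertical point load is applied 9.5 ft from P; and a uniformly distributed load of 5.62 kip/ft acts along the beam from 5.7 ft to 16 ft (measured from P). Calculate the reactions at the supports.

Resultant of the distributed load: 5.62 × 10.3 = 57.886 kip at 10.85 ft from P.
Taking moments about P: Q_y·20.5 − 15·17.8 − 15·9.5 − (5.62·10.3)·10.85 = 0 → Q_y = 1037.5631/20.5 = 50.6128 ≈ 50.61 kip.
ΣF_y = 0: P_y + 50.6128 − 15 − 15 − 5.62·10.3 = 0 → P_y = 37.27 kip.
ΣF_x = 0: no horizontal applied forces, so P_x = 0.

P_x = 0, P_y = 37.27 kip, Q_y = 50.61 kip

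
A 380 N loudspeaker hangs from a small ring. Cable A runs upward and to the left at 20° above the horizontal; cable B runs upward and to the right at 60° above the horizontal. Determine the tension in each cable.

T_A = 192.9 N, T_B = 362.6 N

ΣF_x = 0: −T_A·cos20° + T_B·cos60° = 0 → T_B = 1.87939·T_A.
ΣF_y = 0: T_A·sin20° + T_B·sin60° = 380.
Substitute: T_A·(0.34202 + 1.87939·0.866025) = 380 → T_A = 192.931 ≈ 192.9 N.
Then T_B = 1.87939 × 192.931 = 362.6 N.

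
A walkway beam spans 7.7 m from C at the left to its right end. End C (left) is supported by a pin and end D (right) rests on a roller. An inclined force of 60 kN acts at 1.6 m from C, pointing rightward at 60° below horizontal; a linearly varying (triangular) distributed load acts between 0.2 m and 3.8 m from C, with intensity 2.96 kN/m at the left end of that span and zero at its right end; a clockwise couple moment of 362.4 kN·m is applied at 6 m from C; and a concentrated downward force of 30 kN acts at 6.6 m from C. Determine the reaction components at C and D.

Resultant of the triangular load: ½ × 2.96 × 3.6 = 5.328 kN, acting at 1.4 m from C (one-third of the span from the peak).
ΣM about C: D_y·7.7 − 60·sin60°·1.6 − (½·2.96·3.6)·1.4 − 362.4 − 30·6.6 = 0 → D_y = 650.998/7.7 = 84.5452 ≈ 84.55 kN.
ΣF_y = 0: C_y + 84.5452 − 60·sin60° − ½·2.96·3.6 − 30 = 0 → C_y = 2.744 kN.
ΣF_x = 0: C_x + 60·cos60° = 0 → C_x = -30.00 kN.

C_x = -30.00 kN, C_y = 2.744 kN, D_y = 84.55 kN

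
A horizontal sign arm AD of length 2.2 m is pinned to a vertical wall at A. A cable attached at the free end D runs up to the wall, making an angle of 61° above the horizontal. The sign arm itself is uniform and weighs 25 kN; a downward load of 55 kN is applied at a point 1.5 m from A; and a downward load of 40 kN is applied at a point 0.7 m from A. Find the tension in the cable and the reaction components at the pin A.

T = 71.72 kN, A_x = 34.77 kN, A_y = 57.27 kN

ΣM about A: T·sin61°·2.2 − 25·1.1 − 55·1.5 − 40·0.7 = 0 → T = 138/(2.2·0.87462) = 71.7195 ≈ 71.72 kN.
ΣF_x = 0: A_x − T·cos61° = 0 → A_x = 71.7195 × 0.48481 = 34.77 kN.
ΣF_y = 0: A_y + T·sin61° − 25 − 55 − 40 = 0 → A_y = 120 − 71.7195 × 0.87462 = 57.27 kN.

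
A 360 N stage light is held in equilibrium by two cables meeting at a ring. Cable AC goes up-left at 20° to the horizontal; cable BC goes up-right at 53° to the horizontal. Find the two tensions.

ΣF_x = 0: −T_AC·cos20° + T_BC·cos53° = 0 → T_BC = 1.56143·T_AC.
ΣF_y = 0: T_AC·sin20° + T_BC·sin53° = 360.
Substitute: T_AC·(0.34202 + 1.56143·0.798636) = 360 → T_AC = 226.553 ≈ 226.6 N.
Then T_BC = 1.56143 × 226.553 = 353.7 N.

T_AC = 226.6 N, T_BC = 353.7 N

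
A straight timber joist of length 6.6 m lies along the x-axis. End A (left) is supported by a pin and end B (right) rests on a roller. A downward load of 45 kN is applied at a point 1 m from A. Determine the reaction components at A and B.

Moments about A: B_y·6.6 − 45·1 = 0 → B_y = 45/6.6 = 6.81818 ≈ 6.818 kN.
ΣF_y = 0: A_y + 6.81818 − 45 = 0 → A_y = 38.18 kN.
ΣF_x = 0: no horizontal applied forces, so A_x = 0.

A_x = 0, A_y = 38.18 kN, B_y = 6.818 kN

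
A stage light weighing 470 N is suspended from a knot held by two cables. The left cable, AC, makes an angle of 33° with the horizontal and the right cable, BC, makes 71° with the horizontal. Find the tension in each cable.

ΣF_x = 0: −T_AC·cos33° + T_BC·cos71° = 0 → T_BC = 2.57602·T_AC.
ΣF_y = 0: T_AC·sin33° + T_BC·sin71° = 470.
Substitute: T_AC·(0.544639 + 2.57602·0.945519) = 470 → T_AC = 157.701 ≈ 157.7 N.
Then T_BC = 2.57602 × 157.701 = 406.2 N.

T_AC = 157.7 N, T_BC = 406.2 N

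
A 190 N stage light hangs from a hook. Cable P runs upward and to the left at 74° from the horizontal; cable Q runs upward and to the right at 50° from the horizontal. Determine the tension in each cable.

T_P = 147.3 N, T_Q = 63.17 N

ΣF_x = 0: −T_P·cos74° + T_Q·cos50° = 0 → T_Q = 0.428816·T_P.
ΣF_y = 0: T_P·sin74° + T_Q·sin50° = 190.
Substitute: T_P·(0.961262 + 0.428816·0.766044) = 190 → T_P = 147.315 ≈ 147.3 N.
Then T_Q = 0.428816 × 147.315 = 63.17 N.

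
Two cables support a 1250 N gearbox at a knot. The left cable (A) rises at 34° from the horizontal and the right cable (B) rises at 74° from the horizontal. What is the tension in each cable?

ΣF_x = 0: −T_A·cos34° + T_B·cos74° = 0 → T_B = 3.00771·T_A.
ΣF_y = 0: T_A·sin34° + T_B·sin74° = 1250.
Substitute: T_A·(0.559193 + 3.00771·0.961262) = 1250 → T_A = 362.278 ≈ 362.3 N.
Then T_B = 3.00771 × 362.278 = 1090 N.

T_A = 362.3 N, T_B = 1090 N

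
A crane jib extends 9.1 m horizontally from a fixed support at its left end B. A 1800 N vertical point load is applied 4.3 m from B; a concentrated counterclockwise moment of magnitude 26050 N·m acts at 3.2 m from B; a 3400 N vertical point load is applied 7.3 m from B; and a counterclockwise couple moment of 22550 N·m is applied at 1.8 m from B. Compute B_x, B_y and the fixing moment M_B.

ΣF_x = 0: B_x = 0.
ΣF_y = 0: B_y − 1800 − 3400 = 0 → B_y = 5200 N.
ΣM about B: M_B − 1800·4.3 + 26050 − 3400·7.3 + 22550 = 0 → M_B = -16040 N·m.

B_x = 0, B_y = 5200 N, M_B = -16040 N·m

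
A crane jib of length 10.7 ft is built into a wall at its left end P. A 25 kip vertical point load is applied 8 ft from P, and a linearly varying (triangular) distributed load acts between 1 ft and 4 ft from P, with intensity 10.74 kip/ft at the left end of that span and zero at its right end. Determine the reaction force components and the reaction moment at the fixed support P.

Resultant of the triangular load: ½ × 10.74 × 3 = 16.11 kip, acting at 2 ft from P (one-third of the span from the peak).
ΣF_x = 0: P_x = 0.
ΣF_y = 0: P_y − 25 − ½·10.74·3 = 0 → P_y = 41.11 kip.
ΣM about P: M_P − 25·8 − (½·10.74·3)·2 = 0 → M_P = 232.2 kip·ft.

P_x = 0, P_y = 41.11 kip, M_P = 232.2 kip·ft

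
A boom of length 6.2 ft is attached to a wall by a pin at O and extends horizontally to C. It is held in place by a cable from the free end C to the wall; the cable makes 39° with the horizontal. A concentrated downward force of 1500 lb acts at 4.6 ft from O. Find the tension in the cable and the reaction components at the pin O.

ΣM about O: T·sin39°·6.2 − 1500·4.6 = 0 → T = 6900/(6.2·0.62932) = 1768.42 ≈ 1768 lb.
ΣF_x = 0: O_x − T·cos39° = 0 → O_x = 1768.42 × 0.777146 = 1374 lb.
ΣF_y = 0: O_y + T·sin39° − 1500 = 0 → O_y = 1500 − 1768.42 × 0.62932 = 387.1 lb.

T = 1768 lb, O_x = 1374 lb, O_y = 387.1 lb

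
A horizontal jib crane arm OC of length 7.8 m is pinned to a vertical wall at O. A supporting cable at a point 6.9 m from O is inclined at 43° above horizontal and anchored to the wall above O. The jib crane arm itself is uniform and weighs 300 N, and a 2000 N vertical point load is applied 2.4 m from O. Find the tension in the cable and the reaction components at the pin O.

T = 1269 N, O_x = 927.8 N, O_y = 1435 N

ΣM about O: T·sin43°·6.9 − 300·3.9 − 2000·2.4 = 0 → T = 5970/(6.9·0.681998) = 1268.65 ≈ 1269 N.
ΣF_x = 0: O_x − T·cos43° = 0 → O_x = 1268.65 × 0.731354 = 927.8 N.
ΣF_y = 0: O_y + T·sin43° − 300 − 2000 = 0 → O_y = 2300 − 1268.65 × 0.681998 = 1435 N.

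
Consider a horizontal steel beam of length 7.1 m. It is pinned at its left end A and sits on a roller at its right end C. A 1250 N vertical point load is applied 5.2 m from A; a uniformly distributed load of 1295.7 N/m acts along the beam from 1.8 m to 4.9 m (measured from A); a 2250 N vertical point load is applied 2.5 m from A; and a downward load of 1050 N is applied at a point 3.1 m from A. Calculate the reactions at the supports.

Resultant of the distributed load: 1295.7 × 3.1 = 4016.67 N at 3.35 m from A.
Moments about A: C_y·7.1 − 1250·5.2 − (1295.7·3.1)·3.35 − 2250·2.5 − 1050·3.1 = 0 → C_y = 28835.8445/7.1 = 4061.39 ≈ 4061 N.
ΣF_y = 0: A_y + 4061.39 − 1250 − 1295.7·3.1 − 2250 − 1050 = 0 → A_y = 4505 N.
ΣF_x = 0: no horizontal applied forces, so A_x = 0.

A_x = 0, A_y = 4505 N, C_y = 4061 N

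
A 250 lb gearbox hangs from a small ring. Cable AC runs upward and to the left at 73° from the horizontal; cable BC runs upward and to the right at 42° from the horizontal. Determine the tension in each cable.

ΣF_x = 0: −T_AC·cos73° + T_BC·cos42° = 0 → T_BC = 0.393425·T_AC.
ΣF_y = 0: T_AC·sin73° + T_BC·sin42° = 250.
Substitute: T_AC·(0.956305 + 0.393425·0.669131) = 250 → T_AC = 204.992 ≈ 205.0 lb.
Then T_BC = 0.393425 × 204.992 = 80.65 lb.

T_AC = 205.0 lb, T_BC = 80.65 lb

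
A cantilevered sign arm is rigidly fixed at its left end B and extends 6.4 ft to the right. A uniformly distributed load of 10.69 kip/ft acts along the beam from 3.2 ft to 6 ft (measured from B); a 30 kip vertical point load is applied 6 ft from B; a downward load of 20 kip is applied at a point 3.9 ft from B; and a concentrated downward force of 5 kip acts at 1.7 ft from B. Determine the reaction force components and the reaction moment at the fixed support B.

B_x = 0, B_y = 84.93 kip, M_B = 404.2 kip·ft

Resultant of the distributed load: 10.69 × 2.8 = 29.932 kip at 4.6 ft from B.
ΣF_x = 0: B_x = 0.
ΣF_y = 0: B_y − 10.69·2.8 − 30 − 20 − 5 = 0 → B_y = 84.93 kip.
ΣM about B: M_B − (10.69·2.8)·4.6 − 30·6 − 20·3.9 − 5·1.7 = 0 → M_B = 404.2 kip·ft.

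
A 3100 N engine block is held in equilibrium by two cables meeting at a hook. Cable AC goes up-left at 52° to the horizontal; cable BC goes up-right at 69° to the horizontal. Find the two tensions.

ΣF_x = 0: −T_AC·cos52° + T_BC·cos69° = 0 → T_BC = 1.71796·T_AC.
ΣF_y = 0: T_AC·sin52° + T_BC·sin69° = 3100.
Substitute: T_AC·(0.788011 + 1.71796·0.93358) = 3100 → T_AC = 1296.06 ≈ 1296 N.
Then T_BC = 1.71796 × 1296.06 = 2227 N.

T_AC = 1296 N, T_BC = 2227 N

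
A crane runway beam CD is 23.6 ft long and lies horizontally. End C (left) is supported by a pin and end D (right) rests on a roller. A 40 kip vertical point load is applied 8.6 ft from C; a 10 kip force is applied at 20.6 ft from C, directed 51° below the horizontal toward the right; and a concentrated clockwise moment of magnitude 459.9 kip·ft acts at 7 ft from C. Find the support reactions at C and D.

Taking moments about C: D_y·23.6 − 40·8.6 − 10·sin51°·20.6 − 459.9 = 0 → D_y = 963.992/23.6 = 40.8471 ≈ 40.85 kip.
ΣF_y = 0: C_y + 40.8471 − 40 − 10·sin51° = 0 → C_y = 6.924 kip.
ΣF_x = 0: C_x + 10·cos51° = 0 → C_x = -6.293 kip.

C_x = -6.293 kip, C_y = 6.924 kip, D_y = 40.85 kip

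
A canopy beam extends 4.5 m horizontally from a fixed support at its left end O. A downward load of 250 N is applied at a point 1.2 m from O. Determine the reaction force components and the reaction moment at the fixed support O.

ΣF_x = 0: O_x = 0.
ΣF_y = 0: O_y − 250 = 0 → O_y = 250.0 N.
ΣM about O: M_O − 250·1.2 = 0 → M_O = 300.0 N·m.

O_x = 0, O_y = 250.0 N, M_O = 300.0 N·m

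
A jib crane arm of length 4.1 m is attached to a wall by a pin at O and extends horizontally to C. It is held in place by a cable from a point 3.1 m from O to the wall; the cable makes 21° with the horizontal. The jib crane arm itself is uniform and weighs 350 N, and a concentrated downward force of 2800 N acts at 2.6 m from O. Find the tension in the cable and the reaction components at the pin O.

T = 7199 N, O_x = 6721 N, O_y = 570.2 N

ΣM about O: T·sin21°·3.1 − 350·2.05 − 2800·2.6 = 0 → T = 7997.5/(3.1·0.358368) = 7198.85 ≈ 7199 N.
ΣF_x = 0: O_x − T·cos21° = 0 → O_x = 7198.85 × 0.93358 = 6721 N.
ΣF_y = 0: O_y + T·sin21° − 350 − 2800 = 0 → O_y = 3150 − 7198.85 × 0.358368 = 570.2 N.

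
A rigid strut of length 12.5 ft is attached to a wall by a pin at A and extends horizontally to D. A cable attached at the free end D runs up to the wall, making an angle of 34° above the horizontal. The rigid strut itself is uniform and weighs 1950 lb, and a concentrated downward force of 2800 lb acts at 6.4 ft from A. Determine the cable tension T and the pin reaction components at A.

ΣM about A: T·sin34°·12.5 − 1950·6.25 − 2800·6.4 = 0 → T = 30107.5/(12.5·0.559193) = 4307.28 ≈ 4307 lb.
ΣF_x = 0: A_x − T·cos34° = 0 → A_x = 4307.28 × 0.829038 = 3571 lb.
ΣF_y = 0: A_y + T·sin34° − 1950 − 2800 = 0 → A_y = 4750 − 4307.28 × 0.559193 = 2341 lb.

T = 4307 lb, A_x = 3571 lb, A_y = 2341 lb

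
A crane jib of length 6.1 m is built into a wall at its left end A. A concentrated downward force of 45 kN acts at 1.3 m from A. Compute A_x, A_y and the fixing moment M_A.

ΣF_x = 0: A_x = 0.
ΣF_y = 0: A_y − 45 = 0 → A_y = 45.00 kN.
ΣM about A: M_A − 45·1.3 = 0 → M_A = 58.50 kN·m.

A_x = 0, A_y = 45.00 kN, M_A = 58.50 kN·m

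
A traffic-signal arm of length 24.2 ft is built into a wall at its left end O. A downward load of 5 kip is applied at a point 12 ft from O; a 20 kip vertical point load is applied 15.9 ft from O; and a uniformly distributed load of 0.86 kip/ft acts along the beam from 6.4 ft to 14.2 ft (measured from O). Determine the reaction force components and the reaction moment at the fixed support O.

O_x = 0, O_y = 31.71 kip, M_O = 447.1 kip·ft

Resultant of the distributed load: 0.86 × 7.8 = 6.708 kip at 10.3 ft from O.
ΣF_x = 0: O_x = 0.
ΣF_y = 0: O_y − 5 − 20 − 0.86·7.8 = 0 → O_y = 31.71 kip.
ΣM about O: M_O − 5·12 − 20·15.9 − (0.86·7.8)·10.3 = 0 → M_O = 447.1 kip·ft.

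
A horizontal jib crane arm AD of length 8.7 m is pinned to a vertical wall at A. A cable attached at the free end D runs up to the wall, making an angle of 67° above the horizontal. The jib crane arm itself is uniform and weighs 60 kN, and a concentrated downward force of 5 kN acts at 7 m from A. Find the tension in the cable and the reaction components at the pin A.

T = 36.96 kN, A_x = 14.44 kN, A_y = 30.98 kN

ΣM about A: T·sin67°·8.7 − 60·4.35 − 5·7 = 0 → T = 296/(8.7·0.920505) = 36.9612 ≈ 36.96 kN.
ΣF_x = 0: A_x − T·cos67° = 0 → A_x = 36.9612 × 0.390731 = 14.44 kN.
ΣF_y = 0: A_y + T·sin67° − 60 − 5 = 0 → A_y = 65 − 36.9612 × 0.920505 = 30.98 kN.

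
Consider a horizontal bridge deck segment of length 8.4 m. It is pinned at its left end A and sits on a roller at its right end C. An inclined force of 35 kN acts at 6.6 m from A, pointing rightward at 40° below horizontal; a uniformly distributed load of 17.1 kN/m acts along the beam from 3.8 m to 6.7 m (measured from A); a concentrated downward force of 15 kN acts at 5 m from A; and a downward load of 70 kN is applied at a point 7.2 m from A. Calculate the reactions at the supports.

A_x = -26.81 kN, A_y = 39.49 kN, C_y = 117.6 kN

Resultant of the distributed load: 17.1 × 2.9 = 49.59 kN at 5.25 m from A.
ΣM about A: C_y·8.4 − 35·sin40°·6.6 − (17.1·2.9)·5.25 − 15·5 − 70·7.2 = 0 → C_y = 987.831/8.4 = 117.599 ≈ 117.6 kN.
ΣF_y = 0: A_y + 117.599 − 35·sin40° − 17.1·2.9 − 15 − 70 = 0 → A_y = 39.49 kN.
ΣF_x = 0: A_x + 35·cos40° = 0 → A_x = -26.81 kN.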